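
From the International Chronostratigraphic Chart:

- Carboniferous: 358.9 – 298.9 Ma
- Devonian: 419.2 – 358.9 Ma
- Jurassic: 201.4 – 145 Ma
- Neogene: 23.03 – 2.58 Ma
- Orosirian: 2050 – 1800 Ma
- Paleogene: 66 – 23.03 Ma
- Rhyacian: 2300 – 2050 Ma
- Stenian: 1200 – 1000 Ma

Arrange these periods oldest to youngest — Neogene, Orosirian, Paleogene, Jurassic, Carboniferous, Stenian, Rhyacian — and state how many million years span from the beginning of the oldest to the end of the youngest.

Rhyacian → Orosirian → Stenian → Carboniferous → Jurassic → Paleogene → Neogene; total span 2297.42 Myr

Start ages (Ma): Rhyacian 2300, Orosirian 2050, Stenian 1200, Carboniferous 358.9, Jurassic 201.4, Paleogene 66, Neogene 23.03.
Ordered oldest to youngest: Rhyacian, Orosirian, Stenian, Carboniferous, Jurassic, Paleogene, Neogene.
Span = 2300 − 2.58 = 2297.42 Myr.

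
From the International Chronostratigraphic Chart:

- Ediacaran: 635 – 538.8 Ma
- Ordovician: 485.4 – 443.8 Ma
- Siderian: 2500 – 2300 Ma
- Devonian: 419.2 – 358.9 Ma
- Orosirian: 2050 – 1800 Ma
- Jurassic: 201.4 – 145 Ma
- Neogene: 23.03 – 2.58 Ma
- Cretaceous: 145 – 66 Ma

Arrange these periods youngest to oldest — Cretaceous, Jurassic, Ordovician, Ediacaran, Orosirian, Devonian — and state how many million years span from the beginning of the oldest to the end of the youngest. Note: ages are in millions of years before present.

From the excerpt: Cretaceous 145–66; Jurassic 201.4–145; Ordovician 485.4–443.8; Ediacaran 635–538.8; Orosirian 2050–1800; Devonian 419.2–358.9 (Ma).
Larger Ma is earlier, so the oldest is Orosirian and the youngest is Cretaceous; youngest to oldest: Cretaceous, Jurassic, Devonian, Ordovician, Ediacaran, Orosirian.
Oldest start 2050 minus youngest end 66 gives 1984 Myr overall.

Cretaceous → Jurassic → Devonian → Ordovician → Ediacaran → Orosirian; total span 1984 Myr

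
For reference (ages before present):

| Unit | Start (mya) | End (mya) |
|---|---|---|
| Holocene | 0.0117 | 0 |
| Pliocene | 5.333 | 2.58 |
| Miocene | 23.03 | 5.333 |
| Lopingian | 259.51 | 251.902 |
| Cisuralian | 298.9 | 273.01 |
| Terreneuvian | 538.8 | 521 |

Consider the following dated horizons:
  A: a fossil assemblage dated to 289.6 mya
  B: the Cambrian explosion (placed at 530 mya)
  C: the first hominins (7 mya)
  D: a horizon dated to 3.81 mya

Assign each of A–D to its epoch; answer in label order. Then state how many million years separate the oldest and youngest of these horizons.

Match each age against the start–end ranges in the excerpt: A = 289.6 Ma → Cisuralian (298.9–273.01); B = 530 Ma → Terreneuvian (538.8–521); C = 7 Ma → Miocene (23.03–5.333); D = 3.81 Ma → Pliocene (5.333–2.58).
The largest age is 530 Ma and the smallest is 3.81 Ma; their difference is 526.19 Myr.

A — Cisuralian; B — Terreneuvian; C — Miocene; D — Pliocene; span 526.19 million years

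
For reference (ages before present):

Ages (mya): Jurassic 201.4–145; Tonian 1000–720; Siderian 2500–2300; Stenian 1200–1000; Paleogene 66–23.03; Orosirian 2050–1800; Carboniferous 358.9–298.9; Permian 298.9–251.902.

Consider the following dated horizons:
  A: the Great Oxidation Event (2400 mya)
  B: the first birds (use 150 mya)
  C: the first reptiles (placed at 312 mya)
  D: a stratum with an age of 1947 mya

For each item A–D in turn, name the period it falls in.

Match each age against the start–end ranges in the excerpt: A = 2400 Ma → Siderian (2500–2300); B = 150 Ma → Jurassic (201.4–145); C = 312 Ma → Carboniferous (358.9–298.9); D = 1947 Ma → Orosirian (2050–1800).

A — Siderian; B — Jurassic; C — Carboniferous; D — Orosirian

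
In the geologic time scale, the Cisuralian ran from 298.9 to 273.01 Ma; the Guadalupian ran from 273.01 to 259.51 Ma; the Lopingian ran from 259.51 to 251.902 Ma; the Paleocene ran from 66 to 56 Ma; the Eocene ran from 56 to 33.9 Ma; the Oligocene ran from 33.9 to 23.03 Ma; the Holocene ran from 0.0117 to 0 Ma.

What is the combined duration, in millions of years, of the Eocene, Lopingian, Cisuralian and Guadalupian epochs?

Each duration: Eocene = 22.1; Lopingian = 7.608; Cisuralian = 25.89; Guadalupian = 13.5.
Sum: 22.1 + 7.608 + 25.89 + 13.5 = 69.098 Myr.

69.098 million years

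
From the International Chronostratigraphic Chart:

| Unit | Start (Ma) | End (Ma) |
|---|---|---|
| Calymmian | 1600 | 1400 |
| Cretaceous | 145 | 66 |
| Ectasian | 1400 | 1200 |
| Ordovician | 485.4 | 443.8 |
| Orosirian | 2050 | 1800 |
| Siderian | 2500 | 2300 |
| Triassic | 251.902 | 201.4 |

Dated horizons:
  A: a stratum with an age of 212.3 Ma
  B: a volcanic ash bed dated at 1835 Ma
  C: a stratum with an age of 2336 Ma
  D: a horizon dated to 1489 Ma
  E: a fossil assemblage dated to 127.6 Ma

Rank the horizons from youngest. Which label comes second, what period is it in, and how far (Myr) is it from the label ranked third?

Smaller Ma means younger, so youngest first: E 127.6 < A 212.3 < D 1489 < B 1835 < C 2336.
Counting 2 along gives A (212.3 Ma); the excerpt puts that inside the Triassic, 251.902–201.4 Ma.
Next in line is D (1489 Ma), and 1489 − 212.3 = 1276.7 Myr.

A, in the Triassic; 1276.7 million years to D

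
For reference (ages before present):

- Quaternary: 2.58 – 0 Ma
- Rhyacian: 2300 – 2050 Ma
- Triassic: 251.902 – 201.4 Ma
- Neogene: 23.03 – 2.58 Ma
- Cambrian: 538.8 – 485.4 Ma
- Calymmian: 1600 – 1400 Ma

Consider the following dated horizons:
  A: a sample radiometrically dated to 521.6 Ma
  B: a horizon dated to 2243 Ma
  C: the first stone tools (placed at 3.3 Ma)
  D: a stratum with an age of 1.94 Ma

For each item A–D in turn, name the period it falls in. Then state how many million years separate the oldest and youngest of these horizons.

Match each age against the start–end ranges in the excerpt: A = 521.6 Ma → Cambrian (538.8–485.4); B = 2243 Ma → Rhyacian (2300–2050); C = 3.3 Ma → Neogene (23.03–2.58); D = 1.94 Ma → Quaternary (2.58–0).
The largest age is 2243 Ma and the smallest is 1.94 Ma; their difference is 2241.06 Myr.

A — Cambrian; B — Rhyacian; C — Neogene; D — Quaternary; span 2241.06 million years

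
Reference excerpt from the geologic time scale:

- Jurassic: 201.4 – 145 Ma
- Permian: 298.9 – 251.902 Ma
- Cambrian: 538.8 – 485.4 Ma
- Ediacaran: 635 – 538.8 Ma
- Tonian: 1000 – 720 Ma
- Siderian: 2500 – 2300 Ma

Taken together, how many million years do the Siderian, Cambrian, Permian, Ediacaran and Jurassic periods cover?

Each duration: Siderian = 200; Cambrian = 53.4; Permian = 46.998; Ediacaran = 96.2; Jurassic = 56.4.
Sum: 200 + 53.4 + 46.998 + 96.2 + 56.4 = 452.998 Myr.

452.998 million years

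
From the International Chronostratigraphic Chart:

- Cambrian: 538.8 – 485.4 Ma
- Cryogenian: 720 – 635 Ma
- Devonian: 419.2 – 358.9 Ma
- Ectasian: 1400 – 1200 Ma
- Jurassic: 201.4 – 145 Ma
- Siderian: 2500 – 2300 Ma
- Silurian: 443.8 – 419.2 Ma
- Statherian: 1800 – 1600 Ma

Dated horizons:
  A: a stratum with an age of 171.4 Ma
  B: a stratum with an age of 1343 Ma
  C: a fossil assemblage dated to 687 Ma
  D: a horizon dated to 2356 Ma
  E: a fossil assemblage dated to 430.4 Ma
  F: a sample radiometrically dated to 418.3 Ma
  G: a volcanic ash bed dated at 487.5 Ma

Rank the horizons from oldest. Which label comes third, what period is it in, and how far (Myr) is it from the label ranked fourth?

Larger Ma means older, so oldest first: D 2356 > B 1343 > C 687 > G 487.5 > E 430.4 > F 418.3 > A 171.4.
Counting 3 along gives C (687 Ma); the excerpt puts that inside the Cryogenian, 720–635 Ma.
Next in line is G (487.5 Ma), and 687 − 487.5 = 199.5 Myr.

C, in the Cryogenian; 199.5 million years to G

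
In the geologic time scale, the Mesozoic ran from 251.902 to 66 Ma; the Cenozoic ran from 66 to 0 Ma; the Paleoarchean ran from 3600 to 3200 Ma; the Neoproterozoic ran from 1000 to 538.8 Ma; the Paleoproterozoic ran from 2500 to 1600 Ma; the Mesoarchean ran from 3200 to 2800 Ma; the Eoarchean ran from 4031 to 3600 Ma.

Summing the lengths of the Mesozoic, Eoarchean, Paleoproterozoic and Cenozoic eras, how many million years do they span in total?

1582.902 million years

Duration is start − end for each: (251.902 − 66) + (4031 − 3600) + (2500 − 1600) + (66 − 0).
That is 185.902 + 431 + 900 + 66, which totals 1582.902 million years.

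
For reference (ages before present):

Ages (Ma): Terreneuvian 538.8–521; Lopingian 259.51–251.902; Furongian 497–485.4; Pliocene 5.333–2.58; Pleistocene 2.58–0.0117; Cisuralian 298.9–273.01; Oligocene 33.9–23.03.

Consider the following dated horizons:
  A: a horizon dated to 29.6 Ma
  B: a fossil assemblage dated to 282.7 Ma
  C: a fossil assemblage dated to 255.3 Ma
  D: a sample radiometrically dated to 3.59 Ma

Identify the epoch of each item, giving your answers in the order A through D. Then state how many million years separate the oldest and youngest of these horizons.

A: 29.6 Ma lies in 33.9–23.03 Ma, so Oligocene.
B: 282.7 Ma lies in 298.9–273.01 Ma, so Cisuralian.
C: 255.3 Ma lies in 259.51–251.902 Ma, so Lopingian.
D: 3.59 Ma lies in 5.333–2.58 Ma, so Pliocene.
Oldest = 282.7 Ma, youngest = 3.59 Ma → span 279.11 Myr.

A — Oligocene; B — Cisuralian; C — Lopingian; D — Pliocene; span 279.11 million years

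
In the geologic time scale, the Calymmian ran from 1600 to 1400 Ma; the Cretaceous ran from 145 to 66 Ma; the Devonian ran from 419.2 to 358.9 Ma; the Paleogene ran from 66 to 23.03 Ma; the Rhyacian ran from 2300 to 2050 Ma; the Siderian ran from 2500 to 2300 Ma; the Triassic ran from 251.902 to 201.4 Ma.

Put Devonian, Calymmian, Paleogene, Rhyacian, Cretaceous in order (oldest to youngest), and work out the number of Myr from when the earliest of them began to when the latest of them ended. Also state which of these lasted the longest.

Start ages (Ma): Rhyacian 2300, Calymmian 1600, Devonian 419.2, Cretaceous 145, Paleogene 66.
Ordered oldest to youngest: Rhyacian, Calymmian, Devonian, Cretaceous, Paleogene.
Span = 2300 − 23.03 = 2276.97 Myr.
Durations: Calymmian 200, Rhyacian 250, Devonian 60.3, Cretaceous 79, Paleogene 42.97 → longest is Rhyacian (250 Myr).

Rhyacian → Calymmian → Devonian → Cretaceous → Paleogene; total span 2276.97 Myr; longest is Rhyacian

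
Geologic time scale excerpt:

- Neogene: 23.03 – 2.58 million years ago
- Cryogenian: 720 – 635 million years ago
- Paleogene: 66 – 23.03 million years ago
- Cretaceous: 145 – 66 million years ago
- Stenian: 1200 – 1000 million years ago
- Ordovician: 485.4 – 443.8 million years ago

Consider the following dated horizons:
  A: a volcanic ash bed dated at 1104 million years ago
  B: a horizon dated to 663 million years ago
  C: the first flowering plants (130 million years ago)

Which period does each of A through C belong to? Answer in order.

A: 1104 Ma lies in 1200–1000 Ma, so Stenian.
B: 663 Ma lies in 720–635 Ma, so Cryogenian.
C: 130 Ma lies in 145–66 Ma, so Cretaceous.

A — Stenian; B — Cryogenian; C — Cretaceous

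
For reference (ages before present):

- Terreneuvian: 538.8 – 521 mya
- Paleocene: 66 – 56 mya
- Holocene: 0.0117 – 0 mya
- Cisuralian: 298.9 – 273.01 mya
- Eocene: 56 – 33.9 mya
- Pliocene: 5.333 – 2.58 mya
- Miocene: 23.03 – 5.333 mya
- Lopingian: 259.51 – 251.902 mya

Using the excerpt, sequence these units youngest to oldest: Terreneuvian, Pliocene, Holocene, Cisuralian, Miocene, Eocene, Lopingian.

Holocene, Pliocene, Miocene, Eocene, Lopingian, Cisuralian, Terreneuvian

Sorting by start age (ascending Ma, since larger Ma = older): Holocene start 0.0117, Pliocene start 5.333, Miocene start 23.03, Eocene start 56, Lopingian start 259.51, Cisuralian start 298.9, Terreneuvian start 538.8.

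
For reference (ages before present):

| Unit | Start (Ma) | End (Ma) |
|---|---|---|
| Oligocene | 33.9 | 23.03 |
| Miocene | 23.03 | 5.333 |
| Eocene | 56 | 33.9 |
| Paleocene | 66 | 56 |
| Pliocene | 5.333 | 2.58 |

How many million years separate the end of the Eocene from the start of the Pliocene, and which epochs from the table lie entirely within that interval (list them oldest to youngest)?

28.567 million years; Oligocene, Miocene

The Eocene closes at 33.9 Ma and the Pliocene opens at 5.333 Ma, so the interval is 33.9 − 5.333 = 28.567 Myr.
An epoch fits inside if it starts at or after 33.9 Ma and ends at or before 5.333 Ma; oldest first that gives Oligocene, Miocene.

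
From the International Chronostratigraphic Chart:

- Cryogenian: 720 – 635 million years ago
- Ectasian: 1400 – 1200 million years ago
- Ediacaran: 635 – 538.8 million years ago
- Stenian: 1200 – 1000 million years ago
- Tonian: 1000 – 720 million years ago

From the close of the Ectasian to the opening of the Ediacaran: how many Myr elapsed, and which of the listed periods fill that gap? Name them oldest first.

565 million years; Stenian, Tonian, Cryogenian

The Ectasian closes at 1200 Ma and the Ediacaran opens at 635 Ma, so the interval is 1200 − 635 = 565 Myr.
A period fits inside if it starts at or after 1200 Ma and ends at or before 635 Ma; oldest first that gives Stenian, Tonian, Cryogenian.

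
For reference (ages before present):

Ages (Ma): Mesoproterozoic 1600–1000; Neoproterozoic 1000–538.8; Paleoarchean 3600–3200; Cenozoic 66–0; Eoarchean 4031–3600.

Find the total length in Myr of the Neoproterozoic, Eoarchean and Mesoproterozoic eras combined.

1492.2 million years

Each duration: Neoproterozoic = 461.2; Eoarchean = 431; Mesoproterozoic = 600.
Sum: 461.2 + 431 + 600 = 1492.2 Myr.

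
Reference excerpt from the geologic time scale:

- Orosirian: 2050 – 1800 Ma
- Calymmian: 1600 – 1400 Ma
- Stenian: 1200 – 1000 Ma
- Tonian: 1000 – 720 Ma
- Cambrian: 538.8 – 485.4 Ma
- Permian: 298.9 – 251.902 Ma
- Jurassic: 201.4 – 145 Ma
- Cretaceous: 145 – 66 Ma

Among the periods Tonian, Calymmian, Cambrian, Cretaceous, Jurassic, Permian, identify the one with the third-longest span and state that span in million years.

Durations: Tonian 280; Calymmian 200; Cambrian 53.4; Cretaceous 79; Jurassic 56.4; Permian 46.998 Myr.
Sorted longest-first: Tonian (280), Calymmian (200), Cretaceous (79), Jurassic (56.4), Cambrian (53.4), Permian (46.998).
The third longest is Cretaceous at 79 Myr.

Cretaceous, 79 million years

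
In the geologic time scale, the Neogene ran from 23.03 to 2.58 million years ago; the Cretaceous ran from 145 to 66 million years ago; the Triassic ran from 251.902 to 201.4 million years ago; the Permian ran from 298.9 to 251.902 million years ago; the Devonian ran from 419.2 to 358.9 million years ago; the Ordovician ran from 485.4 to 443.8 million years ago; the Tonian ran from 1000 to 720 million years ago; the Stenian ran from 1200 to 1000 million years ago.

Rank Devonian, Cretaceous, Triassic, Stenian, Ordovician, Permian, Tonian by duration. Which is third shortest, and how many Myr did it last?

Durations: Devonian 60.3; Cretaceous 79; Triassic 50.502; Stenian 200; Ordovician 41.6; Permian 46.998; Tonian 280 Myr.
Sorted shortest-first: Ordovician (41.6), Permian (46.998), Triassic (50.502), Devonian (60.3), Cretaceous (79), Stenian (200), Tonian (280).
The third shortest is Triassic at 50.502 Myr.

Triassic, 50.502 million years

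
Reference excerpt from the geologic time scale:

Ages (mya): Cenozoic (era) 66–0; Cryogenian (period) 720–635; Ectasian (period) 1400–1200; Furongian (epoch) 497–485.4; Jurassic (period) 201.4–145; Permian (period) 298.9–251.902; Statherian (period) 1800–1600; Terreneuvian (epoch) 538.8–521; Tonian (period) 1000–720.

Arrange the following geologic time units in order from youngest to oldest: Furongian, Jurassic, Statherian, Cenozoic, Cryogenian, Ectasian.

Sorting by start age (ascending Ma, since larger Ma = older): Cenozoic began 66, Jurassic began 201.4, Furongian began 497, Cryogenian began 720, Ectasian began 1400, Statherian began 1800.

Cenozoic, Jurassic, Furongian, Cryogenian, Ectasian, Statherian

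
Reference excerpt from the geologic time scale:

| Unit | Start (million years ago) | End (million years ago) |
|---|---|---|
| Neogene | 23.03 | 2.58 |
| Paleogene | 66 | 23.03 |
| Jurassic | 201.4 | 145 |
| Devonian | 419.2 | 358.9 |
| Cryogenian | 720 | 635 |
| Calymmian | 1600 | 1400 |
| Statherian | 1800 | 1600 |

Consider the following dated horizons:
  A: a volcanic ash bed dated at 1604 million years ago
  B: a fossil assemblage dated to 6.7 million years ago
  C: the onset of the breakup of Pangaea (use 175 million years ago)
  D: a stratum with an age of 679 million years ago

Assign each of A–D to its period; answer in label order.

Match each age against the start–end ranges in the excerpt: A = 1604 Ma → Statherian (1800–1600); B = 6.7 Ma → Neogene (23.03–2.58); C = 175 Ma → Jurassic (201.4–145); D = 679 Ma → Cryogenian (720–635).

A — Statherian; B — Neogene; C — Jurassic; D — Cryogenian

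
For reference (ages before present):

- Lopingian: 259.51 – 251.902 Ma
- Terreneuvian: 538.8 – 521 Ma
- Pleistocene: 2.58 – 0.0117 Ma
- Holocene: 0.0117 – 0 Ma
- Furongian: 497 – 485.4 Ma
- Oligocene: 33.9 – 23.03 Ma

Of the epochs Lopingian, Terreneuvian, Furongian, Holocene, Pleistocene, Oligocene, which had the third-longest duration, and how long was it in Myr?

Durations: Lopingian 7.608; Terreneuvian 17.8; Furongian 11.6; Holocene 0.0117; Pleistocene 2.5683; Oligocene 10.87 Myr.
Sorted longest-first: Terreneuvian (17.8), Furongian (11.6), Oligocene (10.87), Lopingian (7.608), Pleistocene (2.5683), Holocene (0.0117).
The third longest is Oligocene at 10.87 Myr.

Oligocene, 10.87 million years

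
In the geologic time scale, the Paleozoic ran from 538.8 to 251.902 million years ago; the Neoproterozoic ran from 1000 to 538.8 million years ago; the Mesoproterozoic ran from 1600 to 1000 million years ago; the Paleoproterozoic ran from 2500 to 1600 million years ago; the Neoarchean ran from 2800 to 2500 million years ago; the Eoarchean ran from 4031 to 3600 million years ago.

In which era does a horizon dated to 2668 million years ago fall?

Neoarchean

2668 Ma lies between 2800 and 2500 Ma, so it falls in the Neoarchean.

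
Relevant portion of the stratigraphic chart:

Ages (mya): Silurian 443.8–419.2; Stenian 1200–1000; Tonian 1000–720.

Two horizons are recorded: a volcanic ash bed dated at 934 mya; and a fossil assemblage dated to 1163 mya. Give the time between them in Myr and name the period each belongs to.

Elapsed time: 1163 − 934 = 229 Myr.
934 Ma lies within 1000–720 Ma: Tonian.
1163 Ma lies within 1200–1000 Ma: Stenian.

229 million years apart; the first in the Tonian, the second in the Stenian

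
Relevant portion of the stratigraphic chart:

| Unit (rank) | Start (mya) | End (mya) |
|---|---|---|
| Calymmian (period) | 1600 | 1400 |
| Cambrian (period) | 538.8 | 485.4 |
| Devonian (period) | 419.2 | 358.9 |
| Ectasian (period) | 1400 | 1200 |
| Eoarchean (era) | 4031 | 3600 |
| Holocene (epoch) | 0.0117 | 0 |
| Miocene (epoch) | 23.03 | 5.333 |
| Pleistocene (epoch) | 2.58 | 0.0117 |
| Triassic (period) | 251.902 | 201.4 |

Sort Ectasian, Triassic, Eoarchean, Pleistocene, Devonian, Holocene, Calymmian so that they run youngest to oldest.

Read off each span (Ma): Ectasian 1400–1200; Triassic 251.902–201.4; Eoarchean 4031–3600; Pleistocene 2.58–0.0117; Devonian 419.2–358.9; Holocene 0.0117–0; Calymmian 1600–1400.
Larger Ma is older, so oldest→youngest is Eoarchean, Calymmian, Ectasian, Devonian, Triassic, Pleistocene, Holocene; reverse it for youngest→oldest.

Holocene, then Pleistocene, then Triassic, then Devonian, then Ectasian, then Calymmian, then Eoarchean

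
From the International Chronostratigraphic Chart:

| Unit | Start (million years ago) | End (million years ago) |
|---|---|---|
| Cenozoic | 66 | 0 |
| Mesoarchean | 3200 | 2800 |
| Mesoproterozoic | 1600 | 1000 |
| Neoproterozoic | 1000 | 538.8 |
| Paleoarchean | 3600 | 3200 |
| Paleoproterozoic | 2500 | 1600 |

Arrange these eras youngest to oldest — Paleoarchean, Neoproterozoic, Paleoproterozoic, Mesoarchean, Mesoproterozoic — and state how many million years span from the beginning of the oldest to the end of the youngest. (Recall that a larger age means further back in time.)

From the excerpt: Paleoarchean 3600–3200; Neoproterozoic 1000–538.8; Paleoproterozoic 2500–1600; Mesoarchean 3200–2800; Mesoproterozoic 1600–1000 (Ma).
Larger Ma is earlier, so the oldest is Paleoarchean and the youngest is Neoproterozoic; youngest to oldest: Neoproterozoic, Mesoproterozoic, Paleoproterozoic, Mesoarchean, Paleoarchean.
Oldest start 3600 minus youngest end 538.8 gives 3061.2 Myr overall.

Neoproterozoic → Mesoproterozoic → Paleoproterozoic → Mesoarchean → Paleoarchean; total span 3061.2 Myr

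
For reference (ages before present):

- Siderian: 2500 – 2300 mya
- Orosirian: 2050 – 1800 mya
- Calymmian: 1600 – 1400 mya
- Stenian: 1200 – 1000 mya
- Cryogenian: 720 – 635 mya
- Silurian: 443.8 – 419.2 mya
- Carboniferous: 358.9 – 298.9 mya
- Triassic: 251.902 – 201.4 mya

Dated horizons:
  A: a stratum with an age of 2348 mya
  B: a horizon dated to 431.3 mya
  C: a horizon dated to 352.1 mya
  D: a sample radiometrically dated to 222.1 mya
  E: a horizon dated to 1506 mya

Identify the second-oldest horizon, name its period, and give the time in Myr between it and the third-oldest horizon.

E, in the Calymmian; 1074.7 million years to B

Larger Ma means older, so oldest first: A 2348 > E 1506 > B 431.3 > C 352.1 > D 222.1.
Counting 2 along gives E (1506 Ma); the excerpt puts that inside the Calymmian, 1600–1400 Ma.
Next in line is B (431.3 Ma), and 1506 − 431.3 = 1074.7 Myr.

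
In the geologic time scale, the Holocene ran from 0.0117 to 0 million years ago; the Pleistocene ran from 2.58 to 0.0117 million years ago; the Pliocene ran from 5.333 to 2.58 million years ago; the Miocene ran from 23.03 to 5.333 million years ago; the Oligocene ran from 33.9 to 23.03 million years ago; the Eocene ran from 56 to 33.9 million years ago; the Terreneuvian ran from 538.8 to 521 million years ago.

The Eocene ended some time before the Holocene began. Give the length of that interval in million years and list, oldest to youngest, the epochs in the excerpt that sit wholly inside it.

The Eocene closes at 33.9 Ma and the Holocene opens at 0.0117 Ma, so the interval is 33.9 − 0.0117 = 33.8883 Myr.
An epoch fits inside if it starts at or after 33.9 Ma and ends at or before 0.0117 Ma; oldest first that gives Oligocene, Miocene, Pliocene, Pleistocene.

33.8883 million years; Oligocene, Miocene, Pliocene, Pleistocene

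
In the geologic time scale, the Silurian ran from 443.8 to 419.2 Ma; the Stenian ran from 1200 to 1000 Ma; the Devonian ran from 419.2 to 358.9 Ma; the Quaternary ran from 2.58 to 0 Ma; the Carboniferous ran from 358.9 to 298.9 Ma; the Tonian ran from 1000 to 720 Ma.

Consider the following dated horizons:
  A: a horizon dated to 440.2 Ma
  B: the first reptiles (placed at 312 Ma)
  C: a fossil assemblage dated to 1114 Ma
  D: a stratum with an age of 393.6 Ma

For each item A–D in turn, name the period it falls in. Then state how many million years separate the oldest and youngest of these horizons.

A: 440.2 Ma lies in 443.8–419.2 Ma, so Silurian.
B: 312 Ma lies in 358.9–298.9 Ma, so Carboniferous.
C: 1114 Ma lies in 1200–1000 Ma, so Stenian.
D: 393.6 Ma lies in 419.2–358.9 Ma, so Devonian.
Oldest = 1114 Ma, youngest = 312 Ma → span 802 Myr.

A — Silurian; B — Carboniferous; C — Stenian; D — Devonian; span 802 million years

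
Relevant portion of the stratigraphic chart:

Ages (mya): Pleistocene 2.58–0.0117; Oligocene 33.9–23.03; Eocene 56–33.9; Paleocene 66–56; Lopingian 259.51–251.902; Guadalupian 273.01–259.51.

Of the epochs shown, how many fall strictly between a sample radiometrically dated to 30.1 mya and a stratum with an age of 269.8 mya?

The older date is 269.8 Ma and the younger is 30.1 Ma.
Epochs with start < 269.8 and end > 30.1 Ma: Lopingian (259.51–251.902), Paleocene (66–56), Eocene (56–33.9).
That is 3 complete epochs.

3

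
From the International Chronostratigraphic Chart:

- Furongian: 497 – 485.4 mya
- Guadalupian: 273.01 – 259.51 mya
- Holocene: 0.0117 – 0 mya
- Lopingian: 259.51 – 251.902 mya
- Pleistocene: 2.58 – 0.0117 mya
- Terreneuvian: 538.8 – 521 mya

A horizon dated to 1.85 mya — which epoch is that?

Pleistocene

1.85 Ma lies between 2.58 and 0.0117 Ma, so it falls in the Pleistocene.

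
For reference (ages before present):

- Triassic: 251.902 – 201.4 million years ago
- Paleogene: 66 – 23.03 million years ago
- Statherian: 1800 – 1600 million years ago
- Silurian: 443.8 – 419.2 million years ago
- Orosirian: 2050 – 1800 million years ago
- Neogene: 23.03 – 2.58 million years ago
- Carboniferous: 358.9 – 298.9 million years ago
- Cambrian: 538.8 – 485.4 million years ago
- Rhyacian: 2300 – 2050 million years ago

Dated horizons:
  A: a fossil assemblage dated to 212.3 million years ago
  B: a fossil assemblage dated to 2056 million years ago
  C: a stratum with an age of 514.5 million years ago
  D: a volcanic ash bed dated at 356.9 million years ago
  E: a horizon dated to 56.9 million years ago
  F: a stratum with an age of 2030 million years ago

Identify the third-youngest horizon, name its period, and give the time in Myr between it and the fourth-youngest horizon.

Sorted youngest-first by Ma: E (56.9), A (212.3), D (356.9), C (514.5), F (2030), B (2056).
The third youngest is D at 356.9 Ma, which lies in 358.9–298.9 Ma: the Carboniferous.
The fourth youngest is C at 514.5 Ma; separation = |356.9 − 514.5| = 157.6 Myr.

D, in the Carboniferous; 157.6 million years to C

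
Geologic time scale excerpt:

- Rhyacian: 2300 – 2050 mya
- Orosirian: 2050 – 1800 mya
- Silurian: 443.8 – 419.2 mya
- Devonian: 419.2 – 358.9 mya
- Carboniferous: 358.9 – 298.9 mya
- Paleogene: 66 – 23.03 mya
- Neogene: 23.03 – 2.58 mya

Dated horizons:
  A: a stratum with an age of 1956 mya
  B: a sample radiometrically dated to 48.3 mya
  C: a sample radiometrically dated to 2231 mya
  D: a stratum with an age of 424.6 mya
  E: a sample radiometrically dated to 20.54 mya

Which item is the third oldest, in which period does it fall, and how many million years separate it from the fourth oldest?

D, in the Silurian; 376.3 million years to B

Sorted oldest-first by Ma: C (2231), A (1956), D (424.6), B (48.3), E (20.54).
The third oldest is D at 424.6 Ma, which lies in 443.8–419.2 Ma: the Silurian.
The fourth oldest is B at 48.3 Ma; separation = |424.6 − 48.3| = 376.3 Myr.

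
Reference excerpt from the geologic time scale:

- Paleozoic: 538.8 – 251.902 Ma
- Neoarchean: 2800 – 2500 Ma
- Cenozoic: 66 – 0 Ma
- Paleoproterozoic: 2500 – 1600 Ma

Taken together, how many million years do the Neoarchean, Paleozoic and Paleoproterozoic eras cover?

Each duration: Neoarchean = 300; Paleozoic = 286.898; Paleoproterozoic = 900.
Sum: 300 + 286.898 + 900 = 1486.898 Myr.

1486.898 million years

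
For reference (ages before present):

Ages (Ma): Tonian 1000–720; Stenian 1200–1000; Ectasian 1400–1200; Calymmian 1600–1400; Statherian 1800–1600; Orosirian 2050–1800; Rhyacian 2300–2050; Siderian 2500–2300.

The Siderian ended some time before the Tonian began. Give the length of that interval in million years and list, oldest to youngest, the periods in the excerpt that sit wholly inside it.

1300 million years; Rhyacian, Orosirian, Statherian, Calymmian, Ectasian, Stenian

End of Siderian = 2300 Ma; start of Tonian = 1000 Ma.
Gap = 2300 − 1000 = 1300 Myr.
Periods wholly inside 2300–1000 Ma: Rhyacian (2300–2050), Orosirian (2050–1800), Statherian (1800–1600), Calymmian (1600–1400), Ectasian (1400–1200), Stenian (1200–1000).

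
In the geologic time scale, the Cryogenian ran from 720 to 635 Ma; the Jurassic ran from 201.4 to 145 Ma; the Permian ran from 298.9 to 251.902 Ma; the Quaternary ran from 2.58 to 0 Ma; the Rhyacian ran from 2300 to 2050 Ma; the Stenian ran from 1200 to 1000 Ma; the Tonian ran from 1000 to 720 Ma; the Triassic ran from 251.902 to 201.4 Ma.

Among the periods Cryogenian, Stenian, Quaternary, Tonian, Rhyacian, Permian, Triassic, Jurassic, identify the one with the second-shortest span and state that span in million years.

Durations: Cryogenian 85; Stenian 200; Quaternary 2.58; Tonian 280; Rhyacian 250; Permian 46.998; Triassic 50.502; Jurassic 56.4 Myr.
Sorted shortest-first: Quaternary (2.58), Permian (46.998), Triassic (50.502), Jurassic (56.4), Cryogenian (85), Stenian (200), Rhyacian (250), Tonian (280).
The second shortest is Permian at 46.998 Myr.

Permian, 46.998 million years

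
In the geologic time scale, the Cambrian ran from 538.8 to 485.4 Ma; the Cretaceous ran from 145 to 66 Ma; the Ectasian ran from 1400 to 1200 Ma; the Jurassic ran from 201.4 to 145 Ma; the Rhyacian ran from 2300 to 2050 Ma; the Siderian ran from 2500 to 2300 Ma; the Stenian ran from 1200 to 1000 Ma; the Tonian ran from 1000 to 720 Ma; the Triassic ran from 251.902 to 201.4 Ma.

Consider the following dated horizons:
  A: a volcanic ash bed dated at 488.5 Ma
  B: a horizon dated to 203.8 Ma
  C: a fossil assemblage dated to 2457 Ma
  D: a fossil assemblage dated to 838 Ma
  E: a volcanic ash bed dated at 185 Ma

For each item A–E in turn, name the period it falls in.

A — Cambrian; B — Triassic; C — Siderian; D — Tonian; E — Jurassic

A: 488.5 Ma lies in 538.8–485.4 Ma, so Cambrian.
B: 203.8 Ma lies in 251.902–201.4 Ma, so Triassic.
C: 2457 Ma lies in 2500–2300 Ma, so Siderian.
D: 838 Ma lies in 1000–720 Ma, so Tonian.
E: 185 Ma lies in 201.4–145 Ma, so Jurassic.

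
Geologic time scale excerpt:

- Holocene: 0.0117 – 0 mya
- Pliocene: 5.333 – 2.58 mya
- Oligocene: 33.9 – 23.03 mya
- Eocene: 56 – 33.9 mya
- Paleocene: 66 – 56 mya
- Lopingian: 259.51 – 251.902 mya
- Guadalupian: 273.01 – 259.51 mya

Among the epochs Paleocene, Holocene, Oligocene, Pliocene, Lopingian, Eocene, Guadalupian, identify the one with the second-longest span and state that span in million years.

Guadalupian, 13.5 million years

Durations: Paleocene 10; Holocene 0.0117; Oligocene 10.87; Pliocene 2.753; Lopingian 7.608; Eocene 22.1; Guadalupian 13.5 Myr.
Sorted longest-first: Eocene (22.1), Guadalupian (13.5), Oligocene (10.87), Paleocene (10), Lopingian (7.608), Pliocene (2.753), Holocene (0.0117).
The second longest is Guadalupian at 13.5 Myr.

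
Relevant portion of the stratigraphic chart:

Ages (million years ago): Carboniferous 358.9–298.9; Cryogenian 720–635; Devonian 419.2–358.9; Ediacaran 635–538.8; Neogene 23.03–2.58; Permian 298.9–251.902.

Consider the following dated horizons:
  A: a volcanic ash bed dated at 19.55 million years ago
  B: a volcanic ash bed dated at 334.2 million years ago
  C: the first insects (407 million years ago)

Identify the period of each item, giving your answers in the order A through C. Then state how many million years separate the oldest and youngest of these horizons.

A: 19.55 Ma lies in 23.03–2.58 Ma, so Neogene.
B: 334.2 Ma lies in 358.9–298.9 Ma, so Carboniferous.
C: 407 Ma lies in 419.2–358.9 Ma, so Devonian.
Oldest = 407 Ma, youngest = 19.55 Ma → span 387.45 Myr.

A — Neogene; B — Carboniferous; C — Devonian; span 387.45 million years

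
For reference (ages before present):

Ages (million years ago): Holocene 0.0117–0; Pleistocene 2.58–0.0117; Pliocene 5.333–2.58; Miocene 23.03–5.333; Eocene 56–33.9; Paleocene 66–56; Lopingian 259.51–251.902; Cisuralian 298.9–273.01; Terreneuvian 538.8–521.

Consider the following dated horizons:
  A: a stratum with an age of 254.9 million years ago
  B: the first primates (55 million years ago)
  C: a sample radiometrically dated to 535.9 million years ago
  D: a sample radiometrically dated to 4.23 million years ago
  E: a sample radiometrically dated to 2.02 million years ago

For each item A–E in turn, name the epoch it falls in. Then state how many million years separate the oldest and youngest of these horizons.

Match each age against the start–end ranges in the excerpt: A = 254.9 Ma → Lopingian (259.51–251.902); B = 55 Ma → Eocene (56–33.9); C = 535.9 Ma → Terreneuvian (538.8–521); D = 4.23 Ma → Pliocene (5.333–2.58); E = 2.02 Ma → Pleistocene (2.58–0.0117).
The largest age is 535.9 Ma and the smallest is 2.02 Ma; their difference is 533.88 Myr.

A — Lopingian; B — Eocene; C — Terreneuvian; D — Pliocene; E — Pleistocene; span 533.88 million years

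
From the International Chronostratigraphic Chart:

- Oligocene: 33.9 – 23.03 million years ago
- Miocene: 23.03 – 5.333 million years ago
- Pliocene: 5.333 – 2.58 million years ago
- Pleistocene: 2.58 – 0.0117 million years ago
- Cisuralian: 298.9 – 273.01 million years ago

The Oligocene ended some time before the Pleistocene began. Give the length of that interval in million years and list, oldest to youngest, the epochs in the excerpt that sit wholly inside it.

The Oligocene closes at 23.03 Ma and the Pleistocene opens at 2.58 Ma, so the interval is 23.03 − 2.58 = 20.45 Myr.
An epoch fits inside if it starts at or after 23.03 Ma and ends at or before 2.58 Ma; oldest first that gives Miocene, Pliocene.

20.45 million years; Miocene, Pliocene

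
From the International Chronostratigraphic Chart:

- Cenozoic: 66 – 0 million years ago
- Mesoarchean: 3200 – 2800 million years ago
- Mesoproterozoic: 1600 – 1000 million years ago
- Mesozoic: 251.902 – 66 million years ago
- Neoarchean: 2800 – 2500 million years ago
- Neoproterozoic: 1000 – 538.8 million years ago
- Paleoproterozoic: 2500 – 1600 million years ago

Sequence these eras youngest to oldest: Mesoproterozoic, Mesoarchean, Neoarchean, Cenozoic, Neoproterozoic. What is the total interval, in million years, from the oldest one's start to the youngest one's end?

Start ages (Ma): Mesoarchean 3200, Neoarchean 2800, Mesoproterozoic 1600, Neoproterozoic 1000, Cenozoic 66.
Ordered youngest to oldest: Cenozoic, Neoproterozoic, Mesoproterozoic, Neoarchean, Mesoarchean.
Span = 3200 − 0 = 3200 Myr.

Cenozoic → Neoproterozoic → Mesoproterozoic → Neoarchean → Mesoarchean; total span 3200 Myr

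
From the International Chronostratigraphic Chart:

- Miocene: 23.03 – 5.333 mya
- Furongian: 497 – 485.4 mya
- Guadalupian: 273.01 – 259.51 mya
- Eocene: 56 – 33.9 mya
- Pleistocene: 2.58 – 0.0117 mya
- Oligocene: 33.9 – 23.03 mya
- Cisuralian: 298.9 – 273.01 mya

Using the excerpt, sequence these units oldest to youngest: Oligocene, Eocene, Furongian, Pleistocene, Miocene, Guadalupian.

The oldest of these is Furongian (starts 497 Ma) and the youngest is Pleistocene (ends 0.0117 Ma).
In between, by decreasing start age: Guadalupian (273.01), Eocene (56), Oligocene (33.9), Miocene (23.03).

Furongian, Guadalupian, Eocene, Oligocene, Miocene, Pleistocene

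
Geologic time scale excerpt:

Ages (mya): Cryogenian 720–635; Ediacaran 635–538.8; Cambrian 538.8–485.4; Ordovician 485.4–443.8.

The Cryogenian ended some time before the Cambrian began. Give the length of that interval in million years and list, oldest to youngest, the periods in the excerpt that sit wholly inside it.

96.2 million years; Ediacaran

End of Cryogenian = 635 Ma; start of Cambrian = 538.8 Ma.
Gap = 635 − 538.8 = 96.2 Myr.
Periods wholly inside 635–538.8 Ma: Ediacaran (635–538.8).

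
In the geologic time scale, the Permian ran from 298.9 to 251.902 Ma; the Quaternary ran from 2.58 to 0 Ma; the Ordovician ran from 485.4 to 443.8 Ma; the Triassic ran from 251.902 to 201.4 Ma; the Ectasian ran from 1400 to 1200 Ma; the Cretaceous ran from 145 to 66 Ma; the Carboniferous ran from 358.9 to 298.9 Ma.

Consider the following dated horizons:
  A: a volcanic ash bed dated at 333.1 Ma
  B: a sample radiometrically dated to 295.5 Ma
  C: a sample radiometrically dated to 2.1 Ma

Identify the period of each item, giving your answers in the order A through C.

A — Carboniferous; B — Permian; C — Quaternary

A: 333.1 Ma lies in 358.9–298.9 Ma, so Carboniferous.
B: 295.5 Ma lies in 298.9–251.902 Ma, so Permian.
C: 2.1 Ma lies in 2.58–0 Ma, so Quaternary.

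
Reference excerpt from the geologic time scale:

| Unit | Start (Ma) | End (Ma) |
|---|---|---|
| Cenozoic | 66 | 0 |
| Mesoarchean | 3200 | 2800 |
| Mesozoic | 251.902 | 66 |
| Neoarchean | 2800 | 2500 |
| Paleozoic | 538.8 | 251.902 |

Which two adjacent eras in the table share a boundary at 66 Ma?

The Mesozoic ends at 66 Ma and the Cenozoic begins at 66 Ma, so they share that boundary.

Mesozoic and Cenozoic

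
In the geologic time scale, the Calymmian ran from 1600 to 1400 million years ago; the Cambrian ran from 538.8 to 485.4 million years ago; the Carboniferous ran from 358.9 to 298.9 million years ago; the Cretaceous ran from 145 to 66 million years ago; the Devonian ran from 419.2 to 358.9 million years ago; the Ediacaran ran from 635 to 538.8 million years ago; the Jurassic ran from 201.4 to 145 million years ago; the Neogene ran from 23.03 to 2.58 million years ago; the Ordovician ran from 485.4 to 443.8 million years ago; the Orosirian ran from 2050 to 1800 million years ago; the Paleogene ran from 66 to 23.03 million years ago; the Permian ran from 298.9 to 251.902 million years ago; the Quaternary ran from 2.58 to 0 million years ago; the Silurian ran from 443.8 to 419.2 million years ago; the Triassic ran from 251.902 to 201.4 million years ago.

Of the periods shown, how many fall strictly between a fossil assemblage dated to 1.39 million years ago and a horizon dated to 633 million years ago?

11

The older date is 633 Ma and the younger is 1.39 Ma.
Periods with start < 633 and end > 1.39 Ma: Cambrian (538.8–485.4), Ordovician (485.4–443.8), Silurian (443.8–419.2), Devonian (419.2–358.9), Carboniferous (358.9–298.9), Permian (298.9–251.902), Triassic (251.902–201.4), Jurassic (201.4–145), Cretaceous (145–66), Paleogene (66–23.03), Neogene (23.03–2.58).
That is 11 complete periods.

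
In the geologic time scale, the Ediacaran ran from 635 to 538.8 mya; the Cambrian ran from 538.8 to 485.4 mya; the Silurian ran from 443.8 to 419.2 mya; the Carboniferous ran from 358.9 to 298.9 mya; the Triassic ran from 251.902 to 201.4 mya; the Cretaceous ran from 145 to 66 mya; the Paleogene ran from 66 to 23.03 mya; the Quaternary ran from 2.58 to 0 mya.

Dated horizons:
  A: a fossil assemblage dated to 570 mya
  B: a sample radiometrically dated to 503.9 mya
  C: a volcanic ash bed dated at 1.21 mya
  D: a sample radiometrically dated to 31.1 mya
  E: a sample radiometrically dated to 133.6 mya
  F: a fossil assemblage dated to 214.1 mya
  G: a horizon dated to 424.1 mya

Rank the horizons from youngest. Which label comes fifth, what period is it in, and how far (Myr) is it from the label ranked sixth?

G, in the Silurian; 79.8 million years to B

Smaller Ma means younger, so youngest first: C 1.21 < D 31.1 < E 133.6 < F 214.1 < G 424.1 < B 503.9 < A 570.
Counting 5 along gives G (424.1 Ma); the excerpt puts that inside the Silurian, 443.8–419.2 Ma.
Next in line is B (503.9 Ma), and 503.9 − 424.1 = 79.8 Myr.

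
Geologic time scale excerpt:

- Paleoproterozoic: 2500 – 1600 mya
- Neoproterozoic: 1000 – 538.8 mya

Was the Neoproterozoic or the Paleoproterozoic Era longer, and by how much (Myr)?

Neoproterozoic: 1000 − 538.8 = 461.2 Myr.
Paleoproterozoic: 2500 − 1600 = 900 Myr.
Difference: 900 − 461.2 = 438.8 Myr, so the Paleoproterozoic was longer.

Paleoproterozoic, by 438.8 million years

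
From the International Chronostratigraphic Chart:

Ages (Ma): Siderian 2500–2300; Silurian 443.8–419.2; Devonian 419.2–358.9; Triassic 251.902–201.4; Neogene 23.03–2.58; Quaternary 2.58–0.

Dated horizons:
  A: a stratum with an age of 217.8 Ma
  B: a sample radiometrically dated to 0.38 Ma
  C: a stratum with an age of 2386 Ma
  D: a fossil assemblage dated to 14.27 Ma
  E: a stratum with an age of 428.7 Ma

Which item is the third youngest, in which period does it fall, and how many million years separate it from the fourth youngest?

A, in the Triassic; 210.9 million years to E

Sorted youngest-first by Ma: B (0.38), D (14.27), A (217.8), E (428.7), C (2386).
The third youngest is A at 217.8 Ma, which lies in 251.902–201.4 Ma: the Triassic.
The fourth youngest is E at 428.7 Ma; separation = |217.8 − 428.7| = 210.9 Myr.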